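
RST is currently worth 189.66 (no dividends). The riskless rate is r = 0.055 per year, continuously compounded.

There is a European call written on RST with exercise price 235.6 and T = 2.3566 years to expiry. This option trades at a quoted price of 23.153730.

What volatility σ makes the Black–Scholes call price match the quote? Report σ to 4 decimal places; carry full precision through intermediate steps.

At σ = 0.2574 the Black–Scholes value reproduces the quote:
σ√T = 0.2574·√2.3566 = 0.395140
d₁ = (ln(S/K) + (r+σ²/2)T) / (σ√T) = (ln(189.66/235.6) + (0.055+0.2574²/2)·2.3566) / 0.395140 = (-0.216902 + 0.207681) / 0.395140 = -0.023337
d₂ = d₁ − σ√T = -0.023337 − 0.395140 = -0.418478
e^{−rT} = 0.878435
N(d₁) = 0.490691,  N(d₂) = 0.337799
V = S·N(d₁) − K·e^{−rT}·N(d₂) = 93.064388 − 69.910658 = 23.153730 (the quoted price), and the Black–Scholes price is strictly increasing in σ, so σ is unique

sigma = 0.2574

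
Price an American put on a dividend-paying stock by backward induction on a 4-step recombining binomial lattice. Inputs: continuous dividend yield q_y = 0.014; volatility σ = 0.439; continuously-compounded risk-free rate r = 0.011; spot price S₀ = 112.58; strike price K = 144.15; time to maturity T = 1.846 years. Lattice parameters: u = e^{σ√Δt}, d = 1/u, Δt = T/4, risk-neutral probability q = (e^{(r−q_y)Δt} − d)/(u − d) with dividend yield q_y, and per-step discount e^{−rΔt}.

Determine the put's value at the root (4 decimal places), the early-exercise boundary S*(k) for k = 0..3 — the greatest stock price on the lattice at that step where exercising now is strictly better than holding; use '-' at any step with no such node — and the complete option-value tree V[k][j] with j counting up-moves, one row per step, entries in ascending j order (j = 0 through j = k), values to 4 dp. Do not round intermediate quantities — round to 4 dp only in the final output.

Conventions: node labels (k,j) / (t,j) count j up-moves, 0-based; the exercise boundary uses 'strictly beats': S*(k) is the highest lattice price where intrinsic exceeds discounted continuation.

Δt=0.46150, u=1.34747, d=0.74213, q=0.42370, disc=e^(-rΔt)=0.99494
k=4 terminal: V=max(K-S,0) → 110.0005 82.1456 31.5700 0.0000 0.0000
k=3: j=0 S=46.0154 intr=98.1346 cont=97.7010 V=98.1346[EX]; j=1 S=83.5491 intr=60.6009 cont=60.4090 V=60.6009[EX]; j=2 S=151.6983 intr=0.0000 cont=18.1015 V=18.1015[hold]; j=3 S=275.4351 intr=0.0000 cont=0.0000 V=0.0000[hold]  S*(3)=83.5491
k=2: j=0 S=62.0044 intr=82.1456 cont=81.8150 V=82.1456[EX]; j=1 S=112.5800 intr=31.5700 cont=42.3780 V=42.3780[hold]; j=2 S=204.4090 intr=0.0000 cont=10.3790 V=10.3790[hold]  S*(2)=62.0044
k=1: j=0 S=83.5491 intr=60.6009 cont=64.9652 V=64.9652[hold]; j=1 S=151.6983 intr=0.0000 cont=28.6739 V=28.6739[hold]  S*(1)=-
k=0: j=0 S=112.5800 intr=31.5700 cont=49.3373 V=49.3373[hold]  S*(0)=-

price = 49.3373
boundary = - - 62.0044 83.5491
tree:
49.3373
64.9652 28.6739
82.1456 42.3780 10.3790
98.1346 60.6009 18.1015 0.0000
110.0005 82.1456 31.5700 0.0000 0.0000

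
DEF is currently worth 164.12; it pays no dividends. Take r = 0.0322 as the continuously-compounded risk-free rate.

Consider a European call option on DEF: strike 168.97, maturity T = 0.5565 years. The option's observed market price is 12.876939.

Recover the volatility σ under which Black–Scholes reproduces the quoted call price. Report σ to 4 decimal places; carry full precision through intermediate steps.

sigma = 0.2811

At σ = 0.2811 the Black–Scholes value reproduces the quote:
σ√T = 0.2811·√0.5565 = 0.209698
d₁ = (ln(S/K) + (r+σ²/2)T) / (σ√T) = (ln(164.12/168.97) + (0.0322+0.2811²/2)·0.5565) / 0.209698 = (-0.029123 + 0.039906) / 0.209698 = 0.051419
d₂ = d₁ − σ√T = 0.051419 − 0.209698 = -0.158278
e^{−rT} = 0.982240
N(d₁) = 0.520504,  N(d₂) = 0.437119
V = S·N(d₁) − K·e^{−rT}·N(d₂) = 85.425171 − 72.548232 = 12.876939 (the observed quote) — the price is monotone increasing in volatility, hence this σ is the only solution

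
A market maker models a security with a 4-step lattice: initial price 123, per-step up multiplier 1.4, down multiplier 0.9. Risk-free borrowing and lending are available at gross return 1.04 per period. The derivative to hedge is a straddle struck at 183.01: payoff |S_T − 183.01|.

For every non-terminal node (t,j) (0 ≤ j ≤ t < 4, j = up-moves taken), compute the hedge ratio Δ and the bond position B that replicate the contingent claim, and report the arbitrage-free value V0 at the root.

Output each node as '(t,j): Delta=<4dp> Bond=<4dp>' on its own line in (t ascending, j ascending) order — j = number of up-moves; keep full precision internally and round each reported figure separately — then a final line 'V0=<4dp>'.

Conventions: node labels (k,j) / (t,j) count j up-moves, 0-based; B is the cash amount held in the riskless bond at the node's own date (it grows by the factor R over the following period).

Risk-neutral probability p* = (R−d)/(u−d) = (1.04−0.9)/(1.4−0.9) = 0.2800.
Payoffs at expiry: V(4,0)=102.3097, V(4,1)=57.4762, V(4,2)=12.2648, V(4,3)=120.7508, V(4,4)=289.5068
Node (3,0) S=89.6670: V=(p*·57.4762+(1−p*)·102.3097)/1.04=86.3042; Δ=(57.4762−102.3097)/(125.5338−80.7003)=-1.0000; B=V−Δ·S=175.9712
Node (3,1) S=139.4820: V=(p*·12.2648+(1−p*)·57.4762)/1.04=43.0933; Δ=(12.2648−57.4762)/(195.2748−125.5338)=-0.6483; B=V−Δ·S=133.5161
Node (3,2) S=216.9720: V=(p*·120.7508+(1−p*)·12.2648)/1.04=41.0008; Δ=(120.7508−12.2648)/(303.7608−195.2748)=1.0000; B=V−Δ·S=-175.9712
Node (3,3) S=337.5120: V=(p*·289.5068+(1−p*)·120.7508)/1.04=161.5408; Δ=(289.5068−120.7508)/(472.5168−303.7608)=1.0000; B=V−Δ·S=-175.9712
Node (2,0) S=99.6300: V=(p*·43.0933+(1−p*)·86.3042)/1.04=71.3511; Δ=(43.0933−86.3042)/(139.4820−89.6670)=-0.8674; B=V−Δ·S=157.7728
Node (2,1) S=154.9800: V=(p*·41.0008+(1−p*)·43.0933)/1.04=40.8725; Δ=(41.0008−43.0933)/(216.9720−139.4820)=-0.0270; B=V−Δ·S=45.0574
Node (2,2) S=241.0800: V=(p*·161.5408+(1−p*)·41.0008)/1.04=71.8770; Δ=(161.5408−41.0008)/(337.5120−216.9720)=1.0000; B=V−Δ·S=-169.2030
Node (1,0) S=110.7000: V=(p*·40.8725+(1−p*)·71.3511)/1.04=60.4010; Δ=(40.8725−71.3511)/(154.9800−99.6300)=-0.5507; B=V−Δ·S=121.3582
Node (1,1) S=172.2000: V=(p*·71.8770+(1−p*)·40.8725)/1.04=47.6478; Δ=(71.8770−40.8725)/(241.0800−154.9800)=0.3601; B=V−Δ·S=-14.3611
Node (0,0) S=123.0000: V=(p*·47.6478+(1−p*)·60.4010)/1.04=54.6444; Δ=(47.6478−60.4010)/(172.2000−110.7000)=-0.2074; B=V−Δ·S=80.1507
Sanity check at the root: Δ(0,0)·S0 + B(0,0) reproduces V0 = 54.6444.

(0,0): Delta=-0.2074 Bond=80.1507
(1,0): Delta=-0.5507 Bond=121.3582
(1,1): Delta=0.3601 Bond=-14.3611
(2,0): Delta=-0.8674 Bond=157.7728
(2,1): Delta=-0.0270 Bond=45.0574
(2,2): Delta=1.0000 Bond=-169.2030
(3,0): Delta=-1.0000 Bond=175.9712
(3,1): Delta=-0.6483 Bond=133.5161
(3,2): Delta=1.0000 Bond=-175.9712
(3,3): Delta=1.0000 Bond=-175.9712
V0=54.6444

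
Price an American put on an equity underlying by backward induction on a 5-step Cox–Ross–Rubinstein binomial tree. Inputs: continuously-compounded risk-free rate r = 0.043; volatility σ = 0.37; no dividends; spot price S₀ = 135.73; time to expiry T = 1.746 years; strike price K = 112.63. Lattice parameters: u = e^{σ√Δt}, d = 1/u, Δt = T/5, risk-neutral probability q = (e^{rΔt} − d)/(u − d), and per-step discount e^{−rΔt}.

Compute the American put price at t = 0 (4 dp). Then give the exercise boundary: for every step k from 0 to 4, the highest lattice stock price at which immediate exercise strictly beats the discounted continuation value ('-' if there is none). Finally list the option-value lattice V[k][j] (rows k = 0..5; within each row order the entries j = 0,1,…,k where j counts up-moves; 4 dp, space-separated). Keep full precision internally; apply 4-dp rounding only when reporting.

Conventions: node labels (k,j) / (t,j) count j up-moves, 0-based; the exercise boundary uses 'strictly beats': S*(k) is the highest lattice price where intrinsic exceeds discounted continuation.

price = 11.0813
boundary = - - - 70.4381 87.6523
tree:
11.0813
17.9018 4.0381
28.0750 7.4399 0.4784
42.1919 13.6592 0.9336 0.0000
56.0255 24.9777 1.8222 0.0000 0.0000
67.1422 42.1919 3.5564 0.0000 0.0000 0.0000

params: Δt=0.34920 u=1.24439 d=0.80361 q=0.47988 e^(-rΔt)=0.98510
t_5 payoffs: 67.1422 42.1919 3.5564 0.0000 0.0000 0.0000
t_4: node(4,0) S=56.6045 payoff=56.0255 vs cont=54.3469 → 56.0255 [stop]  node(4,1) S=87.6523 payoff=24.9777 vs cont=23.2991 → 24.9777 [stop]  node(4,2) S=135.7300 payoff=0.0000 vs cont=1.8222 → 1.8222 [wait]  node(4,3) S=210.1784 payoff=0.0000 vs cont=0.0000 → 0.0000 [wait]  node(4,4) S=325.4622 payoff=0.0000 vs cont=0.0000 → 0.0000 [wait]  ⇒ S*(4)=87.6523
t_3: node(3,0) S=70.4381 payoff=42.1919 vs cont=40.5134 → 42.1919 [stop]  node(3,1) S=109.0736 payoff=3.5564 vs cont=13.6592 → 13.6592 [wait]  node(3,2) S=168.9009 payoff=0.0000 vs cont=0.9336 → 0.9336 [wait]  node(3,3) S=261.5437 payoff=0.0000 vs cont=0.0000 → 0.0000 [wait]  ⇒ S*(3)=70.4381
t_2: node(2,0) S=87.6523 payoff=24.9777 vs cont=28.0750 → 28.0750 [wait]  node(2,1) S=135.7300 payoff=0.0000 vs cont=7.4399 → 7.4399 [wait]  node(2,2) S=210.1784 payoff=0.0000 vs cont=0.4784 → 0.4784 [wait]  ⇒ S*(2)=-
t_1: node(1,0) S=109.0736 payoff=3.5564 vs cont=17.9018 → 17.9018 [wait]  node(1,1) S=168.9009 payoff=0.0000 vs cont=4.0381 → 4.0381 [wait]  ⇒ S*(1)=-
t_0: node(0,0) S=135.7300 payoff=0.0000 vs cont=11.0813 → 11.0813 [wait]  ⇒ S*(0)=-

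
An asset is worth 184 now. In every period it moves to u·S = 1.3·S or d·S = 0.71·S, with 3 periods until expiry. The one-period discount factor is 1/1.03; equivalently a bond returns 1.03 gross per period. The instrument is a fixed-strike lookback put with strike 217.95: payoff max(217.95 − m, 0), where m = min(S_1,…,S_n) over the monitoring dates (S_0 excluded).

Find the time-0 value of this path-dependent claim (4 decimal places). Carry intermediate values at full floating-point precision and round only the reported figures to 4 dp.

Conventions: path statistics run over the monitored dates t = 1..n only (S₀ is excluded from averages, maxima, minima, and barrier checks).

No-arbitrage gives p* = (R−d)/(u−d) = 0.5424: enumerate every path, weight its payoff by its p*-probability, and discount by R^3.
Enumerate all 2^3 = 8 price paths (U = up ×1.3, D = down ×0.71); each path with k up-moves has probability p*^k·(1−p*)^(3−k).
DDD: m=65.8556, payoff=152.0944, prob=0.095837
UDD: m=120.5807, payoff=97.3693, prob=0.113585
DUD: m=120.5807, payoff=97.3693, prob=0.113585
UUD: m=220.7816, payoff=0.0000, prob=0.134619
DDU: m=92.7544, payoff=125.1956, prob=0.113585
UDU: m=169.8320, payoff=48.1180, prob=0.134619
DUU: m=130.6400, payoff=87.3100, prob=0.134619
UUU: m=239.2000, payoff=0.0000, prob=0.159549
Price = Σ prob·payoff / R^3 = 69.147338 / 1.092727 = 63.2796

price = 63.2796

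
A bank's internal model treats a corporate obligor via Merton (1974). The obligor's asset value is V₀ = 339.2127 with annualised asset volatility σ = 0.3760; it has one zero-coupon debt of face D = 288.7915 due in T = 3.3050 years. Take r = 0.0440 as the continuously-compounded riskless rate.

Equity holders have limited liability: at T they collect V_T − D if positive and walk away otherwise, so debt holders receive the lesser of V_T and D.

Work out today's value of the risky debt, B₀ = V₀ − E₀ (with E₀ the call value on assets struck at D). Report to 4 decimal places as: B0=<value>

Apply the equity-as-call identities (strike 288.7915, horizon 3.3050 years):
d₁ = [ln(V₀/D) + (r + σ²/2)T] / (σ√T)
   = [ln(339.2127/288.7915) + (0.0440 + 0.5·0.3760²)·3.3050] / (0.3760·√3.3050)
   = [0.160922 + 0.379044] / 0.683555 = 0.789938
d₂ = d₁ − σ√T = 0.789938 − 0.683555 = 0.106383
N(d₁) = 0.785218,  N(d₂) = 0.542361,  e^(−rT) = 0.864659
E₀ = V₀·N(d₁) − D·e^(−rT)·N(d₂)
   = 339.2127·0.785218 − 288.7915·0.864659·0.542361 = 130.925102
B₀ = V₀ − E₀ = 339.2127 − 130.925102 = 208.287598

B0=208.2876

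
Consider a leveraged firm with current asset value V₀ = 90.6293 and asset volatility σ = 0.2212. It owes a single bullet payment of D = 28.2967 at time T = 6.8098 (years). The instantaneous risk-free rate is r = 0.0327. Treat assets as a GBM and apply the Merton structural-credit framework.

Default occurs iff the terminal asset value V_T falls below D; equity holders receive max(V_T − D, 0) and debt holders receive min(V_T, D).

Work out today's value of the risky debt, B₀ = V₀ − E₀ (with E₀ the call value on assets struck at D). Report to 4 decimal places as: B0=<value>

B0=22.5796

Work the structural quantities from V₀ = 90.6293 against face 28.2967:
d₁ = [ln(V₀/D) + (r + σ²/2)T] / (σ√T)
   = [ln(90.6293/28.2967) + (0.0327 + 0.5·0.2212²)·6.8098] / (0.2212·√6.8098)
   = [1.164032 + 0.389280] / 0.577235 = 2.690956
d₂ = d₁ − σ√T = 2.690956 − 0.577235 = 2.113721
N(d₁) = 0.996438,  N(d₂) = 0.982730,  e^(−rT) = 0.800371
E₀ = V₀·N(d₁) − D·e^(−rT)·N(d₂)
   = 90.6293·0.996438 − 28.2967·0.800371·0.982730 = 68.049716
B₀ = V₀ − E₀ = 90.6293 − 68.049716 = 22.579584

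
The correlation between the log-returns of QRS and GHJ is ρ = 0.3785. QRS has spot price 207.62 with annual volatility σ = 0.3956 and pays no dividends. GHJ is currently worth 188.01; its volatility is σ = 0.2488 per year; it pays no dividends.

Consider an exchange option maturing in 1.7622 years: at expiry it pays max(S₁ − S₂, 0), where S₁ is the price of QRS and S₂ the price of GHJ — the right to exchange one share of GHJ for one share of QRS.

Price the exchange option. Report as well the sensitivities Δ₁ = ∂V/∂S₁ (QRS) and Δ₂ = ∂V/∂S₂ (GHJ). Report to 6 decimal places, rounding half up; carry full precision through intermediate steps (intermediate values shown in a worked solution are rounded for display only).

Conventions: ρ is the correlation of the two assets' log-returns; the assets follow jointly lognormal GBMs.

exchange price = 49.872164
Δ1 = 0.673214
Δ2 = -0.478169

σ_eff = √(σ₁² + σ₂² − 2ρσ₁σ₂) = √(0.3956² + 0.2488² − 2·0.3785·0.3956·0.2488) = 0.379332
d₁ = (ln(S₁/S₂) + (q₂ − q₁ + σ_eff²/2)T) / (σ_eff√T) = (ln(207.62/188.01) + (0.0 − 0.0 + 0.071946)·1.7622) / 0.503555 = 0.448805
d₂ = d₁ − σ_eff√T = 0.448805 − 0.503555 = -0.054750
N(d₁) = 0.673214,  N(d₂) = 0.478169
V = S₁·e^{−q₁T}·N(d₁) − S₂·e^{−q₂T}·N(d₂) = 139.772682 − 89.900517 = 49.872164
Key observation: pricing in GHJ-units makes this a unit-strike call on the ratio S₁/S₂ — the risk-free rate cancels and cannot affect the value.
Δ₁ = e^{−q₁T}·N(d₁) = 0.673214;  Δ₂ = −e^{−q₂T}·N(d₂) = -0.478169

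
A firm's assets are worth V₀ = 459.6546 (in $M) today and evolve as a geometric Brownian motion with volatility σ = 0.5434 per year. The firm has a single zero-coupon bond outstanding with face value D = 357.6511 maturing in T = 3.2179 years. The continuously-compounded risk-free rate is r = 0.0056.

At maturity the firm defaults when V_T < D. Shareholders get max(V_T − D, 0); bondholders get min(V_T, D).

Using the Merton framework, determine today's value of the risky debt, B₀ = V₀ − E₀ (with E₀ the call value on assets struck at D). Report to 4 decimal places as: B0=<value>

B0=248.5546

Work the structural quantities from V₀ = 459.6546 against face 357.6511:
d₁ = [ln(V₀/D) + (r + σ²/2)T] / (σ√T)
   = [ln(459.6546/357.6511) + (0.0056 + 0.5·0.5434²)·3.2179] / (0.5434·√3.2179)
   = [0.250917 + 0.493117] / 0.974778 = 0.763285
d₂ = d₁ − σ√T = 0.763285 − 0.974778 = -0.211493
N(d₁) = 0.777353,  N(d₂) = 0.416251,  e^(−rT) = 0.982141
E₀ = V₀·N(d₁) − D·e^(−rT)·N(d₂)
   = 459.6546·0.777353 − 357.6511·0.982141·0.416251 = 211.100028
B₀ = V₀ − E₀ = 459.6546 − 211.100028 = 248.554572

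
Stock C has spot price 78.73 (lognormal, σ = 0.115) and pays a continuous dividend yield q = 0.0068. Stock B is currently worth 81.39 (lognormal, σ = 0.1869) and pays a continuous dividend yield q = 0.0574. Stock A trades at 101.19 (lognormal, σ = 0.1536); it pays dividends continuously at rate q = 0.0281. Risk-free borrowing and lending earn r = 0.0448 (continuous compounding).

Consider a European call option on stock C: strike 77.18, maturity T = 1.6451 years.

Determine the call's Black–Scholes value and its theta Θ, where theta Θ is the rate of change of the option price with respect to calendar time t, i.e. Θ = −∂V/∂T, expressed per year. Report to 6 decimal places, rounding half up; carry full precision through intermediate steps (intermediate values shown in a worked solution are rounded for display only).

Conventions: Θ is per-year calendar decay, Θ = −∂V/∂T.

σ√T = 0.115·√1.6451 = 0.147501
d₁ = (ln(S/K) + (r−q+σ²/2)T) / (σ√T) = (ln(78.73/77.18) + (0.0448−0.0068+0.115²/2)·1.6451) / 0.147501 = (0.019884 + 0.073392) / 0.147501 = 0.632376
d₂ = d₁ − σ√T = 0.632376 − 0.147501 = 0.484876
e^{−rT} = 0.928950
e^{−qT} = 0.988876
N(d₁) = 0.736430,  N(d₂) = 0.686118
Call price V = S·e^{−qT}·N(d₁) − K·e^{−rT}·N(d₂) = 57.334118 − 49.192141 = 8.141977
φ(d₁) = (1/√(2π))·e^{−d₁²/2} = 0.326643
Θ = −S·e^{−qT}·φ(d₁)·σ/(2√T) + q·S·e^{−qT}·N(d₁) − r·K·e^{−rT}·N(d₂) = −1.140057 + 0.389872 − 2.203808 = -2.953993

price = 8.141977
Θ = -2.953993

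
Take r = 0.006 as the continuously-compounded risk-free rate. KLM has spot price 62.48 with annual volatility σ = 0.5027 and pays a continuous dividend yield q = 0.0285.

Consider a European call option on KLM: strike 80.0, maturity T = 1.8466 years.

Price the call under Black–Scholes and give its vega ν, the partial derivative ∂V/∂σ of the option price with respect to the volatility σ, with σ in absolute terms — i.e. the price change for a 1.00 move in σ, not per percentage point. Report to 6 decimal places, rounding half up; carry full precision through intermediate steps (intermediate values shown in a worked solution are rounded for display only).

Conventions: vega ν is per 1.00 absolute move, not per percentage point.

price = 10.129160
ν = 32.029711

σ√T = 0.5027·√1.8466 = 0.683117
d₁ = (ln(S/K) + (r−q+σ²/2)T) / (σ√T) = (ln(62.48/80.0) + (0.006−0.0285+0.5027²/2)·1.8466) / 0.683117 = (-0.247180 + 0.191776) / 0.683117 = -0.081105
d₂ = d₁ − σ√T = -0.081105 − 0.683117 = -0.764222
e^{−rT} = 0.988982
e^{−qT} = 0.948733
N(d₁) = 0.467679,  N(d₂) = 0.222367
Call price V = S·e^{−qT}·N(d₁) − K·e^{−rT}·N(d₂) = 27.722548 − 17.593387 = 10.129160
φ(d₁) = (1/√(2π))·e^{−d₁²/2} = 0.397632
ν = S·e^{−qT}·φ(d₁)·√T = 32.029711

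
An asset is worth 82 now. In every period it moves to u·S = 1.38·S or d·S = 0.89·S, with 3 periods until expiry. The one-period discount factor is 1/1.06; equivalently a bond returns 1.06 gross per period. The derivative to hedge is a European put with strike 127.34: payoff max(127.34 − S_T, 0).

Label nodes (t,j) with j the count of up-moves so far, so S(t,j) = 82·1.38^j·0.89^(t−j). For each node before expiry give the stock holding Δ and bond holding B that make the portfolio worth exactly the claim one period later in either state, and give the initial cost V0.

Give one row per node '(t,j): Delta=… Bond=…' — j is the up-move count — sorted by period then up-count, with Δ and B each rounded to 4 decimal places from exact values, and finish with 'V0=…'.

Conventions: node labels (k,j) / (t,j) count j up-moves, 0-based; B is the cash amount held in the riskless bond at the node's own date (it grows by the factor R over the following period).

(0,0): Delta=-0.6791 Bond=86.0018
(1,0): Delta=-0.8934 Bond=106.8023
(1,1): Delta=-0.4190 Bond=61.7213
(2,0): Delta=-1.0000 Bond=120.1321
(2,1): Delta=-0.7641 Bond=100.1814
(2,2): Delta=0.0000 Bond=0.0000
V0=30.3136

The replicating-portfolio and risk-neutral prices coincide; use p* = (1.06−0.89)/(1.38−0.89) = 0.3469 for the latter.
Terminal payoffs: V(3,0)=69.5325, V(3,1)=37.7060, V(3,2)=0.0000, V(3,3)=0.0000
  t=2,j=0: stock 64.9522 → up 89.6340 (V=37.7060), down 57.8075 (V=69.5325). Price 55.1799; hedge Δ=-1.0000, bond B=120.1321.
  t=2,j=1: stock 100.7124 → up 138.9831 (V=0.0000), down 89.6340 (V=37.7060). Price 23.2305; hedge Δ=-0.7641, bond B=100.1814.
  t=2,j=2: stock 156.1608 → up 215.5019 (V=0.0000), down 138.9831 (V=0.0000). Price 0.0000; hedge Δ=0.0000, bond B=0.0000.
  t=1,j=0: stock 72.9800 → up 100.7124 (V=23.2305), down 64.9522 (V=55.1799). Price 41.5994; hedge Δ=-0.8934, bond B=106.8023.
  t=1,j=1: stock 113.1600 → up 156.1608 (V=0.0000), down 100.7124 (V=23.2305). Price 14.3122; hedge Δ=-0.4190, bond B=61.7213.
  t=0,j=0: stock 82.0000 → up 113.1600 (V=14.3122), down 72.9800 (V=41.5994). Price 30.3136; hedge Δ=-0.6791, bond B=86.0018.
Verification: the root portfolio costs Δ(0,0)·S0 + B(0,0) = 30.3136, matching V0.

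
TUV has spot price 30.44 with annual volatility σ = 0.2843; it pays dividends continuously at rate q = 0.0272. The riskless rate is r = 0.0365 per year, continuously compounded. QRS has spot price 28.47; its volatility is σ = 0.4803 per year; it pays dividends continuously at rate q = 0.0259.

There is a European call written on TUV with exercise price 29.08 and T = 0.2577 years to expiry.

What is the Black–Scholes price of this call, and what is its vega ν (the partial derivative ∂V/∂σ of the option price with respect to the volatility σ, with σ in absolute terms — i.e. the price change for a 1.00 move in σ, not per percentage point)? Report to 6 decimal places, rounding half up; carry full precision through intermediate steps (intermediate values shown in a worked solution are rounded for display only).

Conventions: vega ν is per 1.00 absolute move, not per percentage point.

price = 2.501124
ν = 5.638558

σ√T = 0.2843·√0.2577 = 0.144323
d₁ = (ln(S/K) + (r−q+σ²/2)T) / (σ√T) = (ln(30.44/29.08) + (0.0365−0.0272+0.2843²/2)·0.2577) / 0.144323 = (0.045707 + 0.012811) / 0.144323 = 0.405467
d₂ = d₁ − σ√T = 0.405467 − 0.144323 = 0.261144
e^{−rT} = 0.990638
e^{−qT} = 0.993015
N(d₁) = 0.657433,  N(d₂) = 0.603009
Call price V = S·e^{−qT}·N(d₁) − K·e^{−rT}·N(d₂) = 19.872470 − 17.371346 = 2.501124
φ(d₁) = (1/√(2π))·e^{−d₁²/2} = 0.367460
ν = S·e^{−qT}·φ(d₁)·√T = 5.638558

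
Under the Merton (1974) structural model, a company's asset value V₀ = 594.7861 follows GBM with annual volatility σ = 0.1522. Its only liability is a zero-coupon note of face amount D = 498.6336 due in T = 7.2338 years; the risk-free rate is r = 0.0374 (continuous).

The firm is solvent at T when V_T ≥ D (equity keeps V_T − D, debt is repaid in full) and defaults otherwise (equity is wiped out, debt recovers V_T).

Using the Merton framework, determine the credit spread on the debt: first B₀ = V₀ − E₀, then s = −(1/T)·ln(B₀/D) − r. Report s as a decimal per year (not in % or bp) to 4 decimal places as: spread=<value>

Equity is a call on the firm's assets struck at D = 498.6336:
d₁ = [ln(V₀/D) + (r + σ²/2)T] / (σ√T)
   = [ln(594.7861/498.6336) + (0.0374 + 0.5·0.1522²)·7.2338] / (0.1522·√7.2338)
   = [0.176330 + 0.354329] / 0.409353 = 1.296337
d₂ = d₁ − σ√T = 1.296337 − 0.409353 = 0.886984
N(d₁) = 0.902570,  N(d₂) = 0.812456,  e^(−rT) = 0.762964
E₀ = V₀·N(d₁) − D·e^(−rT)·N(d₂)
   = 594.7861·0.902570 − 498.6336·0.762964·0.812456 = 227.745728
B₀ = V₀ − E₀ = 594.7861 − 227.745728 = 367.040372
spread = −(1/T)·ln(B₀/D) − r = −(1/7.2338)·ln(367.040372/498.6336) − 0.0374 = 0.00495667

spread=0.0050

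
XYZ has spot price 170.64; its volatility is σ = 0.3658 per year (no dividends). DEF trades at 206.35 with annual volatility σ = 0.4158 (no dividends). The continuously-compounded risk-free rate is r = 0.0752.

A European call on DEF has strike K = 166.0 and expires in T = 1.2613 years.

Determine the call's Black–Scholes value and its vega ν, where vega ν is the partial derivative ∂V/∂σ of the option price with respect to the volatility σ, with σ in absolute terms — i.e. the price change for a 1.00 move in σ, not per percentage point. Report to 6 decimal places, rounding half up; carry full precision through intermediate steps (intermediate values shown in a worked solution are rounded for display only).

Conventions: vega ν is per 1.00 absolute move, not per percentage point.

price = 67.590816
ν = 61.522808

σ√T = 0.4158·√1.2613 = 0.466975
d₁ = (ln(S/K) + (r+σ²/2)T) / (σ√T) = (ln(206.35/166.0) + (0.0752+0.4158²/2)·1.2613) / 0.466975 = (0.217586 + 0.203883) / 0.466975 = 0.902551
d₂ = d₁ − σ√T = 0.902551 − 0.466975 = 0.435575
e^{−rT} = 0.909510
N(d₁) = 0.816618,  N(d₂) = 0.668428
Call price V = S·N(d₁) − K·e^{−rT}·N(d₂) = 168.509073 − 100.918257 = 67.590816
φ(d₁) = (1/√(2π))·e^{−d₁²/2} = 0.265474
ν = S·φ(d₁)·√T = 61.522808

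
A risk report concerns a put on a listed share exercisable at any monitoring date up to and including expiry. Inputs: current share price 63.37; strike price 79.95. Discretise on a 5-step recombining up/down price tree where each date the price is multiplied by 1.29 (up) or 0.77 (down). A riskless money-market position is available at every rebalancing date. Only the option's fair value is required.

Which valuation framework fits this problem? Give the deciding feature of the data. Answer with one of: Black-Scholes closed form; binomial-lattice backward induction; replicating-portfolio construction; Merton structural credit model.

framework: binomial-lattice backward induction

Key observation: the exercise right at every one of the 5 steps is what matters: each node needs max(79.95 − S, continuation), which only the stepwise tree valuation starting from spot 63.37 delivers.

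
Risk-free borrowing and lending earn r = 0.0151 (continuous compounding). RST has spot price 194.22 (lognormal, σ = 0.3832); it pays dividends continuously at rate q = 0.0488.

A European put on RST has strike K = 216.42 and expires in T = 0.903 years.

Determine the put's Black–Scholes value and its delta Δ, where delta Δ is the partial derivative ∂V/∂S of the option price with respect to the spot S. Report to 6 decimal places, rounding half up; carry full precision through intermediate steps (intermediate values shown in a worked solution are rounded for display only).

price = 44.707125
Δ = -0.553808

σ√T = 0.3832·√0.903 = 0.364141
d₁ = (ln(S/K) + (r−q+σ²/2)T) / (σ√T) = (ln(194.22/216.42) + (0.0151−0.0488+0.3832²/2)·0.903) / 0.364141 = (-0.108229 + 0.035868) / 0.364141 = -0.198718
d₂ = d₁ − σ√T = -0.198718 − 0.364141 = -0.562859
e^{−rT} = 0.986457
e^{−qT} = 0.956890
N(−d₁) = 0.578758,  N(−d₂) = 0.713234
Put price V = K·e^{−rT}·N(−d₂) − S·e^{−qT}·N(−d₁) = 152.267756 − 107.560632 = 44.707125
Δ = −e^{−qT}·N(−d₁) = -0.553808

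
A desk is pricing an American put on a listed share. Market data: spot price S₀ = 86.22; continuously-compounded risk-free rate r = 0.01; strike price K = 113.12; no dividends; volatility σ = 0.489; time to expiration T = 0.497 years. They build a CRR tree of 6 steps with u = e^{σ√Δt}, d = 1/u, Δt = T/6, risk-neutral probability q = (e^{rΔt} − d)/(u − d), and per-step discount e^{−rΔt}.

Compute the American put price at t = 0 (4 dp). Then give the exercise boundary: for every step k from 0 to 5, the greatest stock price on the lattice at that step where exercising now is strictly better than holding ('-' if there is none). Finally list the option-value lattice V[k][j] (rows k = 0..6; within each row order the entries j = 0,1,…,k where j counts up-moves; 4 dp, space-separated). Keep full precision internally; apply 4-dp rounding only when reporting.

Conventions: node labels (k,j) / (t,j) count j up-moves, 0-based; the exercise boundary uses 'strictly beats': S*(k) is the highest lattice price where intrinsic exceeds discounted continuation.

price = 30.3479
boundary = - - 65.0676 74.9008 65.0676 74.9008
tree:
30.3479
38.9661 20.5974
48.0524 28.6981 11.4182
56.5947 38.2192 17.9175 4.0446
64.0155 48.0524 27.0092 7.6062 0.0000
70.4621 56.5947 38.2192 14.3041 0.0000 0.0000
76.0624 64.0155 48.0524 26.9000 0.0000 0.0000 0.0000

Δt=0.08283  u=1.15112  d=0.86872  q=0.46781  discount=0.99917
step 6 (expiry): payoffs max(K−S,0) = 76.0624 64.0155 48.0524 26.9000 0.0000 0.0000 0.0000
step 5: (k=5,j=0): S=42.6579, K−S=70.4621, hold=70.3685 ⇒ V=70.4621 exercise | (k=5,j=1): S=56.5253, K−S=56.5947, hold=56.5010 ⇒ V=56.5947 exercise | (k=5,j=2): S=74.9008, K−S=38.2192, hold=38.1256 ⇒ V=38.2192 exercise | (k=5,j=3): S=99.2498, K−S=13.8702, hold=14.3041 ⇒ V=14.3041 continue | (k=5,j=4): S=131.5144, K−S=0.0000, hold=0.0000 ⇒ V=0.0000 continue | (k=5,j=5): S=174.2676, K−S=0.0000, hold=0.0000 ⇒ V=0.0000 continue  boundary S*=74.9008
step 4: (k=4,j=0): S=49.1045, K−S=64.0155, hold=63.9219 ⇒ V=64.0155 exercise | (k=4,j=1): S=65.0676, K−S=48.0524, hold=47.9588 ⇒ V=48.0524 exercise | (k=4,j=2): S=86.2200, K−S=26.9000, hold=27.0092 ⇒ V=27.0092 continue | (k=4,j=3): S=114.2488, K−S=0.0000, hold=7.6062 ⇒ V=7.6062 continue | (k=4,j=4): S=151.3892, K−S=0.0000, hold=0.0000 ⇒ V=0.0000 continue  boundary S*=65.0676
step 3: (k=3,j=0): S=56.5253, K−S=56.5947, hold=56.5010 ⇒ V=56.5947 exercise | (k=3,j=1): S=74.9008, K−S=38.2192, hold=38.1766 ⇒ V=38.2192 exercise | (k=3,j=2): S=99.2498, K−S=13.8702, hold=17.9175 ⇒ V=17.9175 continue | (k=3,j=3): S=131.5144, K−S=0.0000, hold=4.0446 ⇒ V=4.0446 continue  boundary S*=74.9008
step 2: (k=2,j=0): S=65.0676, K−S=48.0524, hold=47.9588 ⇒ V=48.0524 exercise | (k=2,j=1): S=86.2200, K−S=26.9000, hold=28.6981 ⇒ V=28.6981 continue | (k=2,j=2): S=114.2488, K−S=0.0000, hold=11.4182 ⇒ V=11.4182 continue  boundary S*=65.0676
step 1: (k=1,j=0): S=74.9008, K−S=38.2192, hold=38.9661 ⇒ V=38.9661 continue | (k=1,j=1): S=99.2498, K−S=13.8702, hold=20.5974 ⇒ V=20.5974 continue  boundary S*=-
step 0: (k=0,j=0): S=86.2200, K−S=26.9000, hold=30.3479 ⇒ V=30.3479 continue  boundary S*=-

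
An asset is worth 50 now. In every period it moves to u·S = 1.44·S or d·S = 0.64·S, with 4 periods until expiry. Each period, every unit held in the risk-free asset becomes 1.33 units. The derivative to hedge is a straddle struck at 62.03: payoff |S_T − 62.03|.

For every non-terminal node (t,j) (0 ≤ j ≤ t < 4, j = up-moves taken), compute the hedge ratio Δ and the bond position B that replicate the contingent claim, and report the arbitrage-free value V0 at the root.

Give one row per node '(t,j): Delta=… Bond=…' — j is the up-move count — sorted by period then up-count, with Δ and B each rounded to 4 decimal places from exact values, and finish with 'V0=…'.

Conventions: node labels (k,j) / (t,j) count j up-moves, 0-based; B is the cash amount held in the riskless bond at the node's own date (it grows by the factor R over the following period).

(0,0): Delta=0.8473 Bond=-10.8749
(1,0): Delta=0.1014 Bond=9.4069
(1,1): Delta=0.9002 Bond=-18.2690
(2,0): Delta=-1.0000 Bond=35.0670
(2,1): Delta=0.1794 Bond=8.9153
(2,2): Delta=0.9512 Bond=-29.5927
(3,0): Delta=-1.0000 Bond=46.6391
(3,1): Delta=-1.0000 Bond=46.6391
(3,2): Delta=0.2630 Bond=6.3125
(3,3): Delta=1.0000 Bond=-46.6391
V0=31.4906

Arbitrage-free pricing uses the up-move probability p* = (R−d)/(u−d) = 0.8625, discounting each step at R = 1.33.
Terminal payoffs: V(4,0)=53.6414, V(4,1)=43.1556, V(4,2)=19.5627, V(4,3)=33.5215, V(4,4)=152.9608
Node (3,0) S=13.1072: V=(p*·43.1556+(1−p*)·53.6414)/1.33=33.5319; Δ=(43.1556−53.6414)/(18.8744−8.3886)=-1.0000; B=V−Δ·S=46.6391
Node (3,1) S=29.4912: V=(p*·19.5627+(1−p*)·43.1556)/1.33=17.1479; Δ=(19.5627−43.1556)/(42.4673−18.8744)=-1.0000; B=V−Δ·S=46.6391
Node (3,2) S=66.3552: V=(p*·33.5215+(1−p*)·19.5627)/1.33=23.7610; Δ=(33.5215−19.5627)/(95.5515−42.4673)=0.2630; B=V−Δ·S=6.3125
Node (3,3) S=149.2992: V=(p*·152.9608+(1−p*)·33.5215)/1.33=102.6601; Δ=(152.9608−33.5215)/(214.9908−95.5515)=1.0000; B=V−Δ·S=-46.6391
Node (2,0) S=20.4800: V=(p*·17.1479+(1−p*)·33.5319)/1.33=14.5870; Δ=(17.1479−33.5319)/(29.4912−13.1072)=-1.0000; B=V−Δ·S=35.0670
Node (2,1) S=46.0800: V=(p*·23.7610+(1−p*)·17.1479)/1.33=17.1817; Δ=(23.7610−17.1479)/(66.3552−29.4912)=0.1794; B=V−Δ·S=8.9153
Node (2,2) S=103.6800: V=(p*·102.6601+(1−p*)·23.7610)/1.33=69.0312; Δ=(102.6601−23.7610)/(149.2992−66.3552)=0.9512; B=V−Δ·S=-29.5927
Node (1,0) S=32.0000: V=(p*·17.1817+(1−p*)·14.5870)/1.33=12.6503; Δ=(17.1817−14.5870)/(46.0800−20.4800)=0.1014; B=V−Δ·S=9.4069
Node (1,1) S=72.0000: V=(p*·69.0312+(1−p*)·17.1817)/1.33=46.5428; Δ=(69.0312−17.1817)/(103.6800−46.0800)=0.9002; B=V−Δ·S=-18.2690
Node (0,0) S=50.0000: V=(p*·46.5428+(1−p*)·12.6503)/1.33=31.4906; Δ=(46.5428−12.6503)/(72.0000−32.0000)=0.8473; B=V−Δ·S=-10.8749
Sanity check at the root: Δ(0,0)·S0 + B(0,0) reproduces V0 = 31.4906.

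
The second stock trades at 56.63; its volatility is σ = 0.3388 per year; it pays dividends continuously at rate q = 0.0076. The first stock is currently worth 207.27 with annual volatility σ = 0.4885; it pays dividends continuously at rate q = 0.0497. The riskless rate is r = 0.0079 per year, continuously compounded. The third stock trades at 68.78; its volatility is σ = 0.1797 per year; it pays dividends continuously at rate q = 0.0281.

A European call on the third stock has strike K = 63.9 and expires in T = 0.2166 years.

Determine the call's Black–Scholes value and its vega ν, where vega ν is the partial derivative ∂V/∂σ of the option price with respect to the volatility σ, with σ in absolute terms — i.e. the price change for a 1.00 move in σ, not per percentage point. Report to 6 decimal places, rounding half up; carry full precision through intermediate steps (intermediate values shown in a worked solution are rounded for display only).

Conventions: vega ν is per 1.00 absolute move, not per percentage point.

σ√T = 0.1797·√0.2166 = 0.083633
d₁ = (ln(S/K) + (r−q+σ²/2)T) / (σ√T) = (ln(68.78/63.9) + (0.0079−0.0281+0.1797²/2)·0.2166) / 0.083633 = (0.073594 − 0.000878) / 0.083633 = 0.869461
d₂ = d₁ − σ√T = 0.869461 − 0.083633 = 0.785828
e^{−rT} = 0.998290
e^{−qT} = 0.993932
N(d₁) = 0.807702,  N(d₂) = 0.784016
Call price V = S·e^{−qT}·N(d₁) − K·e^{−rT}·N(d₂) = 55.216675 − 50.012960 = 5.203715
φ(d₁) = (1/√(2π))·e^{−d₁²/2} = 0.273373
ν = S·e^{−qT}·φ(d₁)·√T = 8.697672

price = 5.203715
ν = 8.697672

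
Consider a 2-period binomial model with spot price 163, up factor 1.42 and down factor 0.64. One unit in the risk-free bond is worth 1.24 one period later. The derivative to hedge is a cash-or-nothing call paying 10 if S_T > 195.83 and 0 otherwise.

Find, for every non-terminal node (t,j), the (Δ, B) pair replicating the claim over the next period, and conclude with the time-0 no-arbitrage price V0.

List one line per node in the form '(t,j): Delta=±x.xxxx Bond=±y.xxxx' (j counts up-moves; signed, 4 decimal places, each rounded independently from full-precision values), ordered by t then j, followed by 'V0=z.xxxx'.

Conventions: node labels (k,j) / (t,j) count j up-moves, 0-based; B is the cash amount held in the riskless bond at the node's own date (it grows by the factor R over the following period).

(0,0): Delta=0.0488 Bond=-4.1049
(1,0): Delta=0.0000 Bond=0.0000
(1,1): Delta=0.0554 Bond=-6.6170
V0=3.8483

The replicating-portfolio and risk-neutral prices coincide; use p* = (1.24−0.64)/(1.42−0.64) = 0.7692 for the latter.
Payoffs at expiry: V(2,0)=0.0000, V(2,1)=0.0000, V(2,2)=10.0000
  t=1,j=0: stock 104.3200 → up 148.1344 (V=0.0000), down 66.7648 (V=0.0000). Price 0.0000; hedge Δ=0.0000, bond B=0.0000.
  t=1,j=1: stock 231.4600 → up 328.6732 (V=10.0000), down 148.1344 (V=0.0000). Price 6.2035; hedge Δ=0.0554, bond B=-6.6170.
  t=0,j=0: stock 163.0000 → up 231.4600 (V=6.2035), down 104.3200 (V=0.0000). Price 3.8483; hedge Δ=0.0488, bond B=-4.1049.
Sanity check at the root: Δ(0,0)·S0 + B(0,0) reproduces V0 = 3.8483.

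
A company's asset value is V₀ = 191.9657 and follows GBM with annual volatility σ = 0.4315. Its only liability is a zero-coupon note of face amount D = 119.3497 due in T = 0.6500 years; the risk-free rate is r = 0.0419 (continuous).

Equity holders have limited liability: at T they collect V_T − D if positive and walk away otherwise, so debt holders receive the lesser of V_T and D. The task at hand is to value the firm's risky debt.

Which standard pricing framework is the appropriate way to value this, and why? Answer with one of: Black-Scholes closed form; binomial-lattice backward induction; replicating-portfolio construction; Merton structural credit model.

framework: Merton structural credit model

Key observation: the data describe a firm's assets (V₀ = 191.9657, GBM) and a single zero-coupon debt of face 119.3497, so credit quantities follow from equity-as-call in the structural model.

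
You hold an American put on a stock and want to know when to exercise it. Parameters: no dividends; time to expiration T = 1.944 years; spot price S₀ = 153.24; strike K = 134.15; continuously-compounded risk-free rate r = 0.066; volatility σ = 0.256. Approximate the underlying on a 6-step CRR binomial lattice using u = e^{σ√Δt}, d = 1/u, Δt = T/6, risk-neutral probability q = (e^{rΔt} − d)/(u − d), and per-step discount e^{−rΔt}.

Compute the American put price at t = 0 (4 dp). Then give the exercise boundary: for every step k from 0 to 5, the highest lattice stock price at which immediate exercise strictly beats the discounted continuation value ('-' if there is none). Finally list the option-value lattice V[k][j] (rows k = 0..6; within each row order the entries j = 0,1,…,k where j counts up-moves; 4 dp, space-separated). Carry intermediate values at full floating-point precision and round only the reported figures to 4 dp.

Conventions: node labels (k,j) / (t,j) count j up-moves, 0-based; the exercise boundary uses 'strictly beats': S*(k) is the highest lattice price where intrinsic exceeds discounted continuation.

params: Δt=0.32400 u=1.15687 d=0.86440 q=0.53754 e^(-rΔt)=0.97884
t_6 payoffs: 70.2257 48.5972 19.6506 0.0000 0.0000 0.0000 0.0000
t_5: node(5,0) S=73.9520 payoff=60.1980 vs cont=57.3598 → 60.1980 [stop]  node(5,1) S=98.9735 payoff=35.1765 vs cont=32.3383 → 35.1765 [stop]  node(5,2) S=132.4609 payoff=1.6891 vs cont=8.8954 → 8.8954 [wait]  node(5,3) S=177.2787 payoff=0.0000 vs cont=0.0000 → 0.0000 [wait]  node(5,4) S=237.2605 payoff=0.0000 vs cont=0.0000 → 0.0000 [wait]  node(5,5) S=317.5369 payoff=0.0000 vs cont=0.0000 → 0.0000 [wait]  ⇒ S*(5)=98.9735
t_4: node(4,0) S=85.5528 payoff=48.5972 vs cont=45.7589 → 48.5972 [stop]  node(4,1) S=114.4994 payoff=19.6506 vs cont=20.6041 → 20.6041 [wait]  node(4,2) S=153.2400 payoff=0.0000 vs cont=4.0267 → 4.0267 [wait]  node(4,3) S=205.0883 payoff=0.0000 vs cont=0.0000 → 0.0000 [wait]  node(4,4) S=274.4794 payoff=0.0000 vs cont=0.0000 → 0.0000 [wait]  ⇒ S*(4)=85.5528
t_3: node(3,0) S=98.9735 payoff=35.1765 vs cont=32.8400 → 35.1765 [stop]  node(3,1) S=132.4609 payoff=1.6891 vs cont=11.4457 → 11.4457 [wait]  node(3,2) S=177.2787 payoff=0.0000 vs cont=1.8228 → 1.8228 [wait]  node(3,3) S=237.2605 payoff=0.0000 vs cont=0.0000 → 0.0000 [wait]  ⇒ S*(3)=98.9735
t_2: node(2,0) S=114.4994 payoff=19.6506 vs cont=21.9460 → 21.9460 [wait]  node(2,1) S=153.2400 payoff=0.0000 vs cont=6.1403 → 6.1403 [wait]  node(2,2) S=205.0883 payoff=0.0000 vs cont=0.8251 → 0.8251 [wait]  ⇒ S*(2)=-
t_1: node(1,0) S=132.4609 payoff=1.6891 vs cont=13.1653 → 13.1653 [wait]  node(1,1) S=177.2787 payoff=0.0000 vs cont=3.2138 → 3.2138 [wait]  ⇒ S*(1)=-
t_0: node(0,0) S=153.2400 payoff=0.0000 vs cont=7.6506 → 7.6506 [wait]  ⇒ S*(0)=-

price = 7.6506
boundary = - - - 98.9735 85.5528 98.9735
tree:
7.6506
13.1653 3.2138
21.9460 6.1403 0.8251
35.1765 11.4457 1.8228 0.0000
48.5972 20.6041 4.0267 0.0000 0.0000
60.1980 35.1765 8.8954 0.0000 0.0000 0.0000
70.2257 48.5972 19.6506 0.0000 0.0000 0.0000 0.0000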